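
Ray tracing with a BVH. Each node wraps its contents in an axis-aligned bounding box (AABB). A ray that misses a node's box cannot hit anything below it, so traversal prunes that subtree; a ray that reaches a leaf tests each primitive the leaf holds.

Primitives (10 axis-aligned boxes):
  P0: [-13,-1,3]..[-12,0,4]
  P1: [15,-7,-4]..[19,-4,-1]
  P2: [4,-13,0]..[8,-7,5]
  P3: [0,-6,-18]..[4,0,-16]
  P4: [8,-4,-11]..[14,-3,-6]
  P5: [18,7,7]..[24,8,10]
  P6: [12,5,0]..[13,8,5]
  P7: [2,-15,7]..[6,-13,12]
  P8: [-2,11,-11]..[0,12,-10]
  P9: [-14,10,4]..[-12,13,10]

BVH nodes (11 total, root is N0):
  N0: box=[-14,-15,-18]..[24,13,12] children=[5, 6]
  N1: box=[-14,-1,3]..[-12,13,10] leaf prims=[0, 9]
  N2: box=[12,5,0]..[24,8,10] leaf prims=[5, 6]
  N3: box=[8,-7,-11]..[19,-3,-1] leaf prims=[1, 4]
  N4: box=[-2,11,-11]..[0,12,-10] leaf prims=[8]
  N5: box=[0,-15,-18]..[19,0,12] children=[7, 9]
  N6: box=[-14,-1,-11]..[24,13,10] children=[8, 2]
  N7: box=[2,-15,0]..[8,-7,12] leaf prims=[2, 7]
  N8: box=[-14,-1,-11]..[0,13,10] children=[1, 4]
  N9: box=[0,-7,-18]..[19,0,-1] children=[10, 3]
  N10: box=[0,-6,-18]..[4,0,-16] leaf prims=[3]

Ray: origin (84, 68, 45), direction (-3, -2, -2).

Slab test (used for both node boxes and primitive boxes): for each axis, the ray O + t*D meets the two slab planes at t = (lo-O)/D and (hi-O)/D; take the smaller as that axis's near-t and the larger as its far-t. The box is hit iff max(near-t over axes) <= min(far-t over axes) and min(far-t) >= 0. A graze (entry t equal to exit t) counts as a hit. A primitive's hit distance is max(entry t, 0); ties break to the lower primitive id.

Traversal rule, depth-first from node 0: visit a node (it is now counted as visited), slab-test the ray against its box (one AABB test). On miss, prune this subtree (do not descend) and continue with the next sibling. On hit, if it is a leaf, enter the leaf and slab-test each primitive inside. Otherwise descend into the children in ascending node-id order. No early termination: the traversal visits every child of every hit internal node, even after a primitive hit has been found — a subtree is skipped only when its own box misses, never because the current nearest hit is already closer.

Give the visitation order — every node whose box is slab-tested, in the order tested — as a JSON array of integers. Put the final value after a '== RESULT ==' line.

Trace the traversal:
N0 x:[20,98/3] y:[55/2,83/2] z:[33/2,63/2] -> hit [55/2,63/2], descend [5, 6]
  N5 x:[65/3,28] y:[34,83/2] z:[33/2,63/2] -> miss, prune
  N6 x:[20,98/3] y:[55/2,69/2] z:[35/2,28] -> hit [55/2,28], descend [2, 8]
    N2 x:[20,24] y:[30,63/2] z:[35/2,45/2] -> miss, prune
    N8 x:[28,98/3] y:[55/2,69/2] z:[35/2,28] -> hit [28,28], descend [1, 4]
      N1 x:[32,98/3] y:[55/2,69/2] z:[35/2,21] -> miss, prune
      N4 x:[28,86/3] y:[28,57/2] z:[55/2,28] -> hit [28,28] leaf, test {P8@t=28}

Visited [0, 5, 6, 2, 8, 1, 4]. Tests: 7 box, 1 leaf. Nearest: P8.

== RESULT ==
[0, 5, 6, 2, 8, 1, 4]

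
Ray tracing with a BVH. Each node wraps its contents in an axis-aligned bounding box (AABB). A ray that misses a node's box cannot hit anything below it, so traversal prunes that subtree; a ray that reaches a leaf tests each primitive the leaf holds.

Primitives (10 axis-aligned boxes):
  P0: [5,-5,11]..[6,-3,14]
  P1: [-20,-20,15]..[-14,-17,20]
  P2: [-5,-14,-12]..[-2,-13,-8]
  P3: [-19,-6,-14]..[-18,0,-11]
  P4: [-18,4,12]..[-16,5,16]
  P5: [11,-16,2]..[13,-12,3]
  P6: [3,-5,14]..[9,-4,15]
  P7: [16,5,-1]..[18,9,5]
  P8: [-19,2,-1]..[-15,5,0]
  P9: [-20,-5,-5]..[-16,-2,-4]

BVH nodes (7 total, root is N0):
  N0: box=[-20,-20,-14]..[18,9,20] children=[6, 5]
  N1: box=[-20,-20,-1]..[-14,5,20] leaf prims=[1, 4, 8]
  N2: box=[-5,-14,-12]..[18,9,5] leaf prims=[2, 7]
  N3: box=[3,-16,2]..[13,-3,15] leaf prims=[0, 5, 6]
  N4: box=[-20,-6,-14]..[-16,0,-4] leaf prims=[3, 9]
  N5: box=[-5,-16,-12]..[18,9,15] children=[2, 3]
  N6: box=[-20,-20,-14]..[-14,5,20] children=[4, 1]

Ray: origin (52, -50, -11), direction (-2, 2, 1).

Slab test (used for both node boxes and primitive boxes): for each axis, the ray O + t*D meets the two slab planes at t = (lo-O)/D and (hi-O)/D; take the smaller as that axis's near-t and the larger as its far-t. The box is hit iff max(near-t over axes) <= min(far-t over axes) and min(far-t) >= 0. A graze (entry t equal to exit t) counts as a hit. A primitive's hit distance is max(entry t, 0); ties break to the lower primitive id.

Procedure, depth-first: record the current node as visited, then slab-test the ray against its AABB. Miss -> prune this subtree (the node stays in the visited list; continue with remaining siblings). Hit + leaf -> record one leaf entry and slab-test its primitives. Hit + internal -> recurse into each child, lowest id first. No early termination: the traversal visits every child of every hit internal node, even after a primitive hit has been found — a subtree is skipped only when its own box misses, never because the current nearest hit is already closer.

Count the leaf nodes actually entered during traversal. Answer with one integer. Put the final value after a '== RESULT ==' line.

Traverse from the root:
N0 x:[17,36] y:[15,59/2] z:[-3,31] -> hit [17,59/2], descend [5, 6]
  N5 x:[17,57/2] y:[17,59/2] z:[-1,26] -> hit [17,26], descend [2, 3]
    N2 x:[17,57/2] y:[18,59/2] z:[-1,16] -> miss, prune
    N3 x:[39/2,49/2] y:[17,47/2] z:[13,26] -> hit [39/2,47/2] leaf, test {P0@t=23, P5(miss), P6(miss)}
  N6 x:[33,36] y:[15,55/2] z:[-3,31] -> miss, prune

Visited [0, 5, 2, 3, 6]. Tests: 5 box, 1 leaf. Nearest: P0.

== RESULT ==
1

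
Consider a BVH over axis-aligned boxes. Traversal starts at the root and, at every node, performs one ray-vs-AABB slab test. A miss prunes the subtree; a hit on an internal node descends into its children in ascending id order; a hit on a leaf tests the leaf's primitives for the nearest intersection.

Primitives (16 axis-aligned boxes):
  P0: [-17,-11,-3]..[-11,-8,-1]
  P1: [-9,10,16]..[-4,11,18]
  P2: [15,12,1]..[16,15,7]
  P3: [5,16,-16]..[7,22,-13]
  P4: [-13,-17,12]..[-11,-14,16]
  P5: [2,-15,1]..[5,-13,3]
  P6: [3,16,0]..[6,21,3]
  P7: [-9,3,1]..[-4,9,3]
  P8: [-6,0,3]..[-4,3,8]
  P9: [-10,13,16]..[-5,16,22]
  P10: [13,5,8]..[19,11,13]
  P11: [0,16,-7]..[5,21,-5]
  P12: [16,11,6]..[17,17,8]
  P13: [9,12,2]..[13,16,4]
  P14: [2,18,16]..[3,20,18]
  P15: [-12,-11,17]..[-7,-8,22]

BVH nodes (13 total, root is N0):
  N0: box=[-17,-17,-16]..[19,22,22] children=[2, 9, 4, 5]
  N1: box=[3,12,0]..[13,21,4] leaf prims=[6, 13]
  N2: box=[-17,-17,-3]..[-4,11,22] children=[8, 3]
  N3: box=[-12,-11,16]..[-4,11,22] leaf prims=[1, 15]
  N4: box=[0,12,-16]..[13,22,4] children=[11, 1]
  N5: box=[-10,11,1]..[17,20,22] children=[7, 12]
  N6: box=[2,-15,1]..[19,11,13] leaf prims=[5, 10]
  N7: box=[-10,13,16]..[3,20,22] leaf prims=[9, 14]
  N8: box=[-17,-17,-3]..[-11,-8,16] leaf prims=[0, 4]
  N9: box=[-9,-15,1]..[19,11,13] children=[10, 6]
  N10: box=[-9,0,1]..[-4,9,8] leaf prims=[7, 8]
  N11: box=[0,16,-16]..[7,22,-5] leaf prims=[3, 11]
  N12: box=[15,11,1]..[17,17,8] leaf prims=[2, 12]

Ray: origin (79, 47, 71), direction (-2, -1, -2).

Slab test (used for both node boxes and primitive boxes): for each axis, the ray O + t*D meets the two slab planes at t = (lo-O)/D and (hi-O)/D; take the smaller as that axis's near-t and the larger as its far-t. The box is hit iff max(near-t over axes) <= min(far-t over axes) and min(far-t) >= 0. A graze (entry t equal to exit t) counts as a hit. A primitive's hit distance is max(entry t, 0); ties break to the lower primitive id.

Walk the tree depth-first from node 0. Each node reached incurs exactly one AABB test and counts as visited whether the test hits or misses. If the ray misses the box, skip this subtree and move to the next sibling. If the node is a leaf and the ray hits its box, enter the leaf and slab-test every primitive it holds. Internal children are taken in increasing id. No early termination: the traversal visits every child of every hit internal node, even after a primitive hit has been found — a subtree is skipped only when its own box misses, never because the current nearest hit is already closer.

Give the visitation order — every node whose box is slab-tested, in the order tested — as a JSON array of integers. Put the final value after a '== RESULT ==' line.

Walk:
N0 x:[30,48] y:[25,64] z:[49/2,87/2] -> hit [30,87/2], descend [2, 4, 5, 9]
  N2 x:[83/2,48] y:[36,64] z:[49/2,37] -> miss, prune
  N4 x:[33,79/2] y:[25,35] z:[67/2,87/2] -> hit [67/2,35], descend [1, 11]
    N1 x:[33,38] y:[26,35] z:[67/2,71/2] -> hit [67/2,35] leaf, test {P6(miss), P13@t=67/2}
    N11 x:[36,79/2] y:[25,31] z:[38,87/2] -> miss, prune
  N5 x:[31,89/2] y:[27,36] z:[49/2,35] -> hit [31,35], descend [7, 12]
    N7 x:[38,89/2] y:[27,34] z:[49/2,55/2] -> miss, prune
    N12 x:[31,32] y:[30,36] z:[63/2,35] -> hit [63/2,32] leaf, test {P2@t=32, P12@t=63/2}
  N9 x:[30,44] y:[36,62] z:[29,35] -> miss, prune

9 AABB tests over nodes [0, 2, 4, 1, 11, 5, 7, 12, 9]; 2 leaves entered; closest P12.

== RESULT ==
[0, 2, 4, 1, 11, 5, 7, 12, 9]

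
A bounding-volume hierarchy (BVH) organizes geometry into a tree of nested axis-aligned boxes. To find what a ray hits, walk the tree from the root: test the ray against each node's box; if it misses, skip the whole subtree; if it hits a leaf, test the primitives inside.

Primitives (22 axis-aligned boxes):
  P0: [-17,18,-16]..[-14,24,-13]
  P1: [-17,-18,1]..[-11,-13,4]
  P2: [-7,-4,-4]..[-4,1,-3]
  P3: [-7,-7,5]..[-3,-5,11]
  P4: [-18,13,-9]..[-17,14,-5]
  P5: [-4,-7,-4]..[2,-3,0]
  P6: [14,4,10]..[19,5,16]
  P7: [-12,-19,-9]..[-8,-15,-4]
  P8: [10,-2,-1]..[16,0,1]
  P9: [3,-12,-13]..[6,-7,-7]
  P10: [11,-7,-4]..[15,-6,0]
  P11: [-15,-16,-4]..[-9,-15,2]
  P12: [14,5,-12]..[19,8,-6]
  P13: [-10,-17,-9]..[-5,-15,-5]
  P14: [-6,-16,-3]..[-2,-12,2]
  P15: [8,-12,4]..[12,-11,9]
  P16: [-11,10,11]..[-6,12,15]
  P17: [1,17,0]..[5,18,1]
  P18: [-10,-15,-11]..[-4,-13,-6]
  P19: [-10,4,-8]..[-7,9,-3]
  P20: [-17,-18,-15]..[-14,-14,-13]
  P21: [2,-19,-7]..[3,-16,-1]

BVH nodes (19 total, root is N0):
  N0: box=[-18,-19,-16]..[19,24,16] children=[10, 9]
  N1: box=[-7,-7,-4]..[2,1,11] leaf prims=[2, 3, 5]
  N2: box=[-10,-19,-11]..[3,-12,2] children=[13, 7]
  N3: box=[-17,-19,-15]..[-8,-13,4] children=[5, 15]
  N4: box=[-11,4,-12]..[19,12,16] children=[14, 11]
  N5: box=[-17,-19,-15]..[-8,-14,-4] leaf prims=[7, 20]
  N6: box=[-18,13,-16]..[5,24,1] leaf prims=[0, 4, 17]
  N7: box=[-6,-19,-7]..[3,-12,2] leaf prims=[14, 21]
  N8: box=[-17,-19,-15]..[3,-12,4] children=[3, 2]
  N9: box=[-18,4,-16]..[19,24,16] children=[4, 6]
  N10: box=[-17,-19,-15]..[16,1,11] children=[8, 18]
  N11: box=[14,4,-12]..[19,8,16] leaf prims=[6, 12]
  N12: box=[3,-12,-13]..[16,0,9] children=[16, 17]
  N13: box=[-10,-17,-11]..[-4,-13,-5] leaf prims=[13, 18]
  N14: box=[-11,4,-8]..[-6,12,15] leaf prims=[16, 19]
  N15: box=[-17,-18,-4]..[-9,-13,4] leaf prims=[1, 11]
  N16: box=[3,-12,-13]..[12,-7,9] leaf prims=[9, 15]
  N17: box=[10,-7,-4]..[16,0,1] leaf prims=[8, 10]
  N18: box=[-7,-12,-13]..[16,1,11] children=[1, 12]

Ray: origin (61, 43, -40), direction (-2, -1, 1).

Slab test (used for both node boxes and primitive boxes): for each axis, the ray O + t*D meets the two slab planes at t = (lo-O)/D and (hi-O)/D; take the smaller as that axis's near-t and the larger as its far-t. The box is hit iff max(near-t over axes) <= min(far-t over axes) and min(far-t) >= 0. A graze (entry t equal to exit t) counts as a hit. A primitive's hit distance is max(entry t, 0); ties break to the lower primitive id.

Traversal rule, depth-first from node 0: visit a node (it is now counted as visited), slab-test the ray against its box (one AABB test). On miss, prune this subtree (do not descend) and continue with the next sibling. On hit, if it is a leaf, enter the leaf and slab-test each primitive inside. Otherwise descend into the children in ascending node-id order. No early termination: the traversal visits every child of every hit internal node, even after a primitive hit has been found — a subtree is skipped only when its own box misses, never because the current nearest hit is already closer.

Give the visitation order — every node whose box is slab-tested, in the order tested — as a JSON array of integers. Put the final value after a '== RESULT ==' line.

Traverse from the root:
N0 x:[21,79/2] y:[19,62] z:[24,56] -> hit [24,79/2], descend [9, 10]
  N9 x:[21,79/2] y:[19,39] z:[24,56] -> hit [24,39], descend [4, 6]
    N4 x:[21,36] y:[31,39] z:[28,56] -> hit [31,36], descend [11, 14]
      N11 x:[21,47/2] y:[35,39] z:[28,56] -> miss, prune
      N14 x:[67/2,36] y:[31,39] z:[32,55] -> hit [67/2,36] leaf, test {P16(miss), P19@t=34}
    N6 x:[28,79/2] y:[19,30] z:[24,41] -> hit [28,30] leaf, test {P0(miss), P4(miss), P17(miss)}
  N10 x:[45/2,39] y:[42,62] z:[25,51] -> miss, prune

Summary -> nodes [0, 9, 4, 11, 14, 6, 10]; box-tests=7; leaf-entries=2; first=P19

== RESULT ==
[0, 9, 4, 11, 14, 6, 10]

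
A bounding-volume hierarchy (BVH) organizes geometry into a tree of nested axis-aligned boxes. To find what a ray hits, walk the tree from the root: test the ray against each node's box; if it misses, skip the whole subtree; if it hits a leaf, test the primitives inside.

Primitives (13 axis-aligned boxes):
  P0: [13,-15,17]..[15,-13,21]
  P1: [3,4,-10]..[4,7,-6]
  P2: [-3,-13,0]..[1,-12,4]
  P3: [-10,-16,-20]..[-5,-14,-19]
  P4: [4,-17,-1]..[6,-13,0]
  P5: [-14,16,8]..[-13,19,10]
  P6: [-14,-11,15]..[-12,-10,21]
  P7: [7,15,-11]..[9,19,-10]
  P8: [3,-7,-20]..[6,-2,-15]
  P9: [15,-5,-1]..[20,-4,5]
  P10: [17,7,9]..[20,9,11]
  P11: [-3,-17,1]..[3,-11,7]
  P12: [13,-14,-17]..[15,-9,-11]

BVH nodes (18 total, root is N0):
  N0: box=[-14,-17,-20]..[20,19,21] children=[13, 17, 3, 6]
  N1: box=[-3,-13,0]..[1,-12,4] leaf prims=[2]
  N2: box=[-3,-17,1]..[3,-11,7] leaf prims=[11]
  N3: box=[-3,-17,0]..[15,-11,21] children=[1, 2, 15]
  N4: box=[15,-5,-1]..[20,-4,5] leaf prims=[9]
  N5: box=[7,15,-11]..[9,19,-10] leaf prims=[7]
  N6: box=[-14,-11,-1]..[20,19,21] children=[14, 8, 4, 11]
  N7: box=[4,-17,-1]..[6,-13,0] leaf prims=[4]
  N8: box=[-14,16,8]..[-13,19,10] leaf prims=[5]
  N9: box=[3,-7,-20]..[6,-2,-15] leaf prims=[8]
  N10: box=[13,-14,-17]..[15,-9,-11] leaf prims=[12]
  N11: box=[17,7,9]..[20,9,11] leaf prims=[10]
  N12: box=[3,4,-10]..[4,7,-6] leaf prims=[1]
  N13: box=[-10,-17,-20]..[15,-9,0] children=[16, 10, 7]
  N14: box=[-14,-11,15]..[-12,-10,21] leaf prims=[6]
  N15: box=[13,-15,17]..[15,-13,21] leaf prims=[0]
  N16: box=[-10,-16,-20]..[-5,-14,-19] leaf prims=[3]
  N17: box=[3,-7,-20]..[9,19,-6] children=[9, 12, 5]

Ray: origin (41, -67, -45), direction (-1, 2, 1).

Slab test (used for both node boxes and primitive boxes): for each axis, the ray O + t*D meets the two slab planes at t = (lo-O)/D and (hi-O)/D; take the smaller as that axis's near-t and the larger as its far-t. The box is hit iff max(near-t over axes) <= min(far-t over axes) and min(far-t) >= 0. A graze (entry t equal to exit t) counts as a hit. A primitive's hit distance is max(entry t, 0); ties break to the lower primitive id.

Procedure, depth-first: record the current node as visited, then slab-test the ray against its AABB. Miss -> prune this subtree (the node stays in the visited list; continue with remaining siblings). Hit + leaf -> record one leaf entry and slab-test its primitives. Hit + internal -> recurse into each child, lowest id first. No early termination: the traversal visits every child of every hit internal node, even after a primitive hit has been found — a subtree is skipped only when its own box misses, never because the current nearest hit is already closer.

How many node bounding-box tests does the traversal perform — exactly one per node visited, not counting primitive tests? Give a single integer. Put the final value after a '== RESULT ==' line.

Trace the traversal:
N0 x:[21,55] y:[25,43] z:[25,66] -> hit [25,43], descend [3, 6, 13, 17]
  N3 x:[26,44] y:[25,28] z:[45,66] -> miss, prune
  N6 x:[21,55] y:[28,43] z:[44,66] -> miss, prune
  N13 x:[26,51] y:[25,29] z:[25,45] -> hit [26,29], descend [7, 10, 16]
    N7 x:[35,37] y:[25,27] z:[44,45] -> miss, prune
    N10 x:[26,28] y:[53/2,29] z:[28,34] -> hit [28,28] leaf, test {P12@t=28}
    N16 x:[46,51] y:[51/2,53/2] z:[25,26] -> miss, prune
  N17 x:[32,38] y:[30,43] z:[25,39] -> hit [32,38], descend [5, 9, 12]
    N5 x:[32,34] y:[41,43] z:[34,35] -> miss, prune
    N9 x:[35,38] y:[30,65/2] z:[25,30] -> miss, prune
    N12 x:[37,38] y:[71/2,37] z:[35,39] -> hit [37,37] leaf, test {P1@t=37}

Summary -> nodes [0, 3, 6, 13, 7, 10, 16, 17, 5, 9, 12]; box-tests=11; leaf-entries=2; first=P12

== RESULT ==
11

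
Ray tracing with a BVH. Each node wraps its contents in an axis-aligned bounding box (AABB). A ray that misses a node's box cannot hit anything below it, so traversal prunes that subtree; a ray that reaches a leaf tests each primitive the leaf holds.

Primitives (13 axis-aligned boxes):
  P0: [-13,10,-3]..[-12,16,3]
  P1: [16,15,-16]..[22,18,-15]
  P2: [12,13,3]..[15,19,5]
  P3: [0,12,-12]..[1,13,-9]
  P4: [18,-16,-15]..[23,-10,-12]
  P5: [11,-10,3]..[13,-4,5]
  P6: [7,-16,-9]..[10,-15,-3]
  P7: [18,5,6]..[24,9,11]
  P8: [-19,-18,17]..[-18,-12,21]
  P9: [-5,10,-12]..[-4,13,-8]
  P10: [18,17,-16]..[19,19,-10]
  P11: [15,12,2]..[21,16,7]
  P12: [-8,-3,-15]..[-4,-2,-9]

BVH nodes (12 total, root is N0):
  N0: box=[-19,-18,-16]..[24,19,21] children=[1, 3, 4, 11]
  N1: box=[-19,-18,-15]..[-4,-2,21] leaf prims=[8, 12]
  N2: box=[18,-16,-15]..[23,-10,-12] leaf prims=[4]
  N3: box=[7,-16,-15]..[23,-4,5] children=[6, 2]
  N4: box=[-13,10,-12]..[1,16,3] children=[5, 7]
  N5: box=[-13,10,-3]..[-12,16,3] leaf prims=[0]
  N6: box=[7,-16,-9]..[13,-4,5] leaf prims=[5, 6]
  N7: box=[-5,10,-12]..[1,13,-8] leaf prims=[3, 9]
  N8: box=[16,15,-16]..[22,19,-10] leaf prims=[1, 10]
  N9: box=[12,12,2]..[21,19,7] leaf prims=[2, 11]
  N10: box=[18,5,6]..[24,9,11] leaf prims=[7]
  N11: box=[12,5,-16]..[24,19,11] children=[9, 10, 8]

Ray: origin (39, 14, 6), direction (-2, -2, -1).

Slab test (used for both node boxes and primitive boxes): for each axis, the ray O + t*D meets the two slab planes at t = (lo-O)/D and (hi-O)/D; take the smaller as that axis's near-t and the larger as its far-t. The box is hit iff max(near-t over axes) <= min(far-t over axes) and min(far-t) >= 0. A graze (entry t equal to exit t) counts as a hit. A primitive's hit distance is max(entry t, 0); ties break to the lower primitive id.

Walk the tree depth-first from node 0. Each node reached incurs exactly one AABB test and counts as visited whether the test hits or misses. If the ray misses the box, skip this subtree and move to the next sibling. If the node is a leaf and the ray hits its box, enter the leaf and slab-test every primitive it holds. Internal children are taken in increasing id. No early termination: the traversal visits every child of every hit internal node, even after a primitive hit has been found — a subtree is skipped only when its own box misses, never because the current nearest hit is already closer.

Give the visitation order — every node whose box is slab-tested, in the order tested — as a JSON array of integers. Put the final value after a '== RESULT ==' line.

Traverse from the root:
N0 x:[15/2,29] y:[-5/2,16] z:[-15,22] -> hit [15/2,16], descend [1, 3, 4, 11]
  N1 x:[43/2,29] y:[8,16] z:[-15,21] -> miss, prune
  N3 x:[8,16] y:[9,15] z:[1,21] -> hit [9,15], descend [2, 6]
    N2 x:[8,21/2] y:[12,15] z:[18,21] -> miss, prune
    N6 x:[13,16] y:[9,15] z:[1,15] -> hit [13,15] leaf, test {P5(miss), P6@t=29/2}
  N4 x:[19,26] y:[-1,2] z:[3,18] -> miss, prune
  N11 x:[15/2,27/2] y:[-5/2,9/2] z:[-5,22] -> miss, prune

Summary -> nodes [0, 1, 3, 2, 6, 4, 11]; box-tests=7; leaf-entries=1; first=P6

== RESULT ==
[0, 1, 3, 2, 6, 4, 11]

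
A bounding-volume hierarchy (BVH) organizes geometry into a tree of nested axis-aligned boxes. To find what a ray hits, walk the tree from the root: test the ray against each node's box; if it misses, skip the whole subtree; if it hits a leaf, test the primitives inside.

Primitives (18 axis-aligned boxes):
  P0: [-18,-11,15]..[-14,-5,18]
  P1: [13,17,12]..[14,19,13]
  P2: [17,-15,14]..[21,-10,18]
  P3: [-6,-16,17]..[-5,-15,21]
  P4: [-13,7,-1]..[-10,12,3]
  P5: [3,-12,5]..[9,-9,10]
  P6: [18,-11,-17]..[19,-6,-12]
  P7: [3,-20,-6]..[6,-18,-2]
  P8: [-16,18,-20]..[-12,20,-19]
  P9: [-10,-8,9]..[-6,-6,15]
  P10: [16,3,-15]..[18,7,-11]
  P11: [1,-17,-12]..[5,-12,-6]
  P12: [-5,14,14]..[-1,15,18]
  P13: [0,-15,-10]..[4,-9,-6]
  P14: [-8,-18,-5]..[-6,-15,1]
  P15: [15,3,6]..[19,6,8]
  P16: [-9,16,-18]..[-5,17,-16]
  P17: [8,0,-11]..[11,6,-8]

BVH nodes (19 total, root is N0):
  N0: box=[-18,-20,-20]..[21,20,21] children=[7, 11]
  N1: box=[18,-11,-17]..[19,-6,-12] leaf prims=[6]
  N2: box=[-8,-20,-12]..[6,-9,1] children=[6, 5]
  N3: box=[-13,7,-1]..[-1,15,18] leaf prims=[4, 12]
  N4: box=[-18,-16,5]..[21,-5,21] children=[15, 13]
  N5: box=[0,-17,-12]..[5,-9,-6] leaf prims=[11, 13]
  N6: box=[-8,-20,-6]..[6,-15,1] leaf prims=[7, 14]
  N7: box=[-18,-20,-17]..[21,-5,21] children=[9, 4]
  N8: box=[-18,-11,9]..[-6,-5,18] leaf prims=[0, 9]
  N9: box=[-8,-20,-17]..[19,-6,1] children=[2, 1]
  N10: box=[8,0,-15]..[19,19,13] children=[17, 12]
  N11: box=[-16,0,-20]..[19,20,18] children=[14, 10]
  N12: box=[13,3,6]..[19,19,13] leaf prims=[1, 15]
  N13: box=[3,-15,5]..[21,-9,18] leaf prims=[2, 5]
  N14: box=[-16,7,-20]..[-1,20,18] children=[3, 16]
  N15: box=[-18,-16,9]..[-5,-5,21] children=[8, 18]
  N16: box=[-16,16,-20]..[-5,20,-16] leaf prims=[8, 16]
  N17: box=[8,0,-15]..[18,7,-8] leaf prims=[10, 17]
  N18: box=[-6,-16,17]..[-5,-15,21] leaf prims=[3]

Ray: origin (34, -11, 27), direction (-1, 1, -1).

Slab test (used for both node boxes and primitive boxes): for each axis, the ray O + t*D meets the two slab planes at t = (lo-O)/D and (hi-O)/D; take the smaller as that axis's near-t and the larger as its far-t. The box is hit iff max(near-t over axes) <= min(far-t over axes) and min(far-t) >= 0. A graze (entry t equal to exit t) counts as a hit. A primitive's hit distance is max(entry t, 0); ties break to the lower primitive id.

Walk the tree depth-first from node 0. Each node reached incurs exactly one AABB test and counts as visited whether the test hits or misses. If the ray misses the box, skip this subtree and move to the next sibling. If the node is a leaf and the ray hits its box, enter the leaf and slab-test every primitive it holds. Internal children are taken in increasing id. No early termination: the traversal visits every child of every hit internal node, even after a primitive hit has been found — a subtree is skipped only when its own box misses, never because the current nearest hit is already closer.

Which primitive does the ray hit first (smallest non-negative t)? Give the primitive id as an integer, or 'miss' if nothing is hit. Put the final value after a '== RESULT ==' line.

Walk:
N0 x:[13,52] y:[-9,31] z:[6,47] -> hit [13,31], descend [7, 11]
  N7 x:[13,52] y:[-9,6] z:[6,44] -> miss, prune
  N11 x:[15,50] y:[11,31] z:[9,47] -> hit [15,31], descend [10, 14]
    N10 x:[15,26] y:[11,30] z:[14,42] -> hit [15,26], descend [12, 17]
      N12 x:[15,21] y:[14,30] z:[14,21] -> hit [15,21] leaf, test {P1(miss), P15(miss)}
      N17 x:[16,26] y:[11,18] z:[35,42] -> miss, prune
    N14 x:[35,50] y:[18,31] z:[9,47] -> miss, prune

7 AABB tests over nodes [0, 7, 11, 10, 12, 17, 14]; 1 leaf entered; closest miss.

== RESULT ==
miss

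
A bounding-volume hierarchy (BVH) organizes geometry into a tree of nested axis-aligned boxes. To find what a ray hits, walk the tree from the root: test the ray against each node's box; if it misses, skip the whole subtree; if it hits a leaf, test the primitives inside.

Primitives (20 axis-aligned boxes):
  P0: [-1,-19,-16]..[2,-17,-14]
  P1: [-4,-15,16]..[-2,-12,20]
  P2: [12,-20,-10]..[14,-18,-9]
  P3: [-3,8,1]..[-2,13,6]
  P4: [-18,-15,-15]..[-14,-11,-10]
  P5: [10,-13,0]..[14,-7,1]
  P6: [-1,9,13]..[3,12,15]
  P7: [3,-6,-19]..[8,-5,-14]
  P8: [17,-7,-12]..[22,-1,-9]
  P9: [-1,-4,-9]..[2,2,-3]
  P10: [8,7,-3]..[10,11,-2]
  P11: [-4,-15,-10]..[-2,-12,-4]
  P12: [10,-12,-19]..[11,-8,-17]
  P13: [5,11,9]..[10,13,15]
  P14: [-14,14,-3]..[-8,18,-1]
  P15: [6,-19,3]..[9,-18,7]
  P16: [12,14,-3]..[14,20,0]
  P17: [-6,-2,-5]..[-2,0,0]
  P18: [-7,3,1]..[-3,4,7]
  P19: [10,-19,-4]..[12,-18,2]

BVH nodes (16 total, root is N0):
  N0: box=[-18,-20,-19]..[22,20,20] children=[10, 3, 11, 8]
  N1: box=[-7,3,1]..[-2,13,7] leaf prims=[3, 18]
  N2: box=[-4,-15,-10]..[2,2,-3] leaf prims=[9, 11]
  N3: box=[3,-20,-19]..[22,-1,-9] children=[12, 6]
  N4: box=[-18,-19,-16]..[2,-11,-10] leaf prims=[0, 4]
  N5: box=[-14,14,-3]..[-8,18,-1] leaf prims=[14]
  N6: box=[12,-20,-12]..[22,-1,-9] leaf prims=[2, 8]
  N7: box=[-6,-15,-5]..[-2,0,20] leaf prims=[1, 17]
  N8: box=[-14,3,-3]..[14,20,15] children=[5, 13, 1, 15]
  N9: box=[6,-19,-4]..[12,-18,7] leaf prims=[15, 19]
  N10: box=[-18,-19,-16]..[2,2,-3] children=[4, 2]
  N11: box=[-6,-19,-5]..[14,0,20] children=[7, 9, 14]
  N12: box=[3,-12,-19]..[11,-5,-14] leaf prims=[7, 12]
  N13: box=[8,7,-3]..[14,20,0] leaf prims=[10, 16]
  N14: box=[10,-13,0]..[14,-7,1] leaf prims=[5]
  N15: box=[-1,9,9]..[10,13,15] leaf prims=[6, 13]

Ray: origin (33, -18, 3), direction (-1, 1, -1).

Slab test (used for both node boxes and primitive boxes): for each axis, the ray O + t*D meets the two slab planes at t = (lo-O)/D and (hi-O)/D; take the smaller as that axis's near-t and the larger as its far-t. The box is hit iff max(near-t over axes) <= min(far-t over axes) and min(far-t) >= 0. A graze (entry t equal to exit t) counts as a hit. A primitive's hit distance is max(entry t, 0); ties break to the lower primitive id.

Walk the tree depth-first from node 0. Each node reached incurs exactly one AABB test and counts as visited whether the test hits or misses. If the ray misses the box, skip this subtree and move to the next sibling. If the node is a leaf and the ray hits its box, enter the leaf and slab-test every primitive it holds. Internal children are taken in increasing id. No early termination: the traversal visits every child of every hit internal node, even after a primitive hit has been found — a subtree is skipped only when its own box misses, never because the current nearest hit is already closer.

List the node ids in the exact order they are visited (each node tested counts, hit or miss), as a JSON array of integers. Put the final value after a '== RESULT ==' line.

Traverse from the root:
N0 x:[11,51] y:[-2,38] z:[-17,22] -> hit [11,22], descend [3, 8, 10, 11]
  N3 x:[11,30] y:[-2,17] z:[12,22] -> hit [12,17], descend [6, 12]
    N6 x:[11,21] y:[-2,17] z:[12,15] -> hit [12,15] leaf, test {P2(miss), P8@t=12}
    N12 x:[22,30] y:[6,13] z:[17,22] -> miss, prune
  N8 x:[19,47] y:[21,38] z:[-12,6] -> miss, prune
  N10 x:[31,51] y:[-1,20] z:[6,19] -> miss, prune
  N11 x:[19,39] y:[-1,18] z:[-17,8] -> miss, prune

Summary -> nodes [0, 3, 6, 12, 8, 10, 11]; box-tests=7; leaf-entries=1; first=P8

== RESULT ==
[0, 3, 6, 12, 8, 10, 11]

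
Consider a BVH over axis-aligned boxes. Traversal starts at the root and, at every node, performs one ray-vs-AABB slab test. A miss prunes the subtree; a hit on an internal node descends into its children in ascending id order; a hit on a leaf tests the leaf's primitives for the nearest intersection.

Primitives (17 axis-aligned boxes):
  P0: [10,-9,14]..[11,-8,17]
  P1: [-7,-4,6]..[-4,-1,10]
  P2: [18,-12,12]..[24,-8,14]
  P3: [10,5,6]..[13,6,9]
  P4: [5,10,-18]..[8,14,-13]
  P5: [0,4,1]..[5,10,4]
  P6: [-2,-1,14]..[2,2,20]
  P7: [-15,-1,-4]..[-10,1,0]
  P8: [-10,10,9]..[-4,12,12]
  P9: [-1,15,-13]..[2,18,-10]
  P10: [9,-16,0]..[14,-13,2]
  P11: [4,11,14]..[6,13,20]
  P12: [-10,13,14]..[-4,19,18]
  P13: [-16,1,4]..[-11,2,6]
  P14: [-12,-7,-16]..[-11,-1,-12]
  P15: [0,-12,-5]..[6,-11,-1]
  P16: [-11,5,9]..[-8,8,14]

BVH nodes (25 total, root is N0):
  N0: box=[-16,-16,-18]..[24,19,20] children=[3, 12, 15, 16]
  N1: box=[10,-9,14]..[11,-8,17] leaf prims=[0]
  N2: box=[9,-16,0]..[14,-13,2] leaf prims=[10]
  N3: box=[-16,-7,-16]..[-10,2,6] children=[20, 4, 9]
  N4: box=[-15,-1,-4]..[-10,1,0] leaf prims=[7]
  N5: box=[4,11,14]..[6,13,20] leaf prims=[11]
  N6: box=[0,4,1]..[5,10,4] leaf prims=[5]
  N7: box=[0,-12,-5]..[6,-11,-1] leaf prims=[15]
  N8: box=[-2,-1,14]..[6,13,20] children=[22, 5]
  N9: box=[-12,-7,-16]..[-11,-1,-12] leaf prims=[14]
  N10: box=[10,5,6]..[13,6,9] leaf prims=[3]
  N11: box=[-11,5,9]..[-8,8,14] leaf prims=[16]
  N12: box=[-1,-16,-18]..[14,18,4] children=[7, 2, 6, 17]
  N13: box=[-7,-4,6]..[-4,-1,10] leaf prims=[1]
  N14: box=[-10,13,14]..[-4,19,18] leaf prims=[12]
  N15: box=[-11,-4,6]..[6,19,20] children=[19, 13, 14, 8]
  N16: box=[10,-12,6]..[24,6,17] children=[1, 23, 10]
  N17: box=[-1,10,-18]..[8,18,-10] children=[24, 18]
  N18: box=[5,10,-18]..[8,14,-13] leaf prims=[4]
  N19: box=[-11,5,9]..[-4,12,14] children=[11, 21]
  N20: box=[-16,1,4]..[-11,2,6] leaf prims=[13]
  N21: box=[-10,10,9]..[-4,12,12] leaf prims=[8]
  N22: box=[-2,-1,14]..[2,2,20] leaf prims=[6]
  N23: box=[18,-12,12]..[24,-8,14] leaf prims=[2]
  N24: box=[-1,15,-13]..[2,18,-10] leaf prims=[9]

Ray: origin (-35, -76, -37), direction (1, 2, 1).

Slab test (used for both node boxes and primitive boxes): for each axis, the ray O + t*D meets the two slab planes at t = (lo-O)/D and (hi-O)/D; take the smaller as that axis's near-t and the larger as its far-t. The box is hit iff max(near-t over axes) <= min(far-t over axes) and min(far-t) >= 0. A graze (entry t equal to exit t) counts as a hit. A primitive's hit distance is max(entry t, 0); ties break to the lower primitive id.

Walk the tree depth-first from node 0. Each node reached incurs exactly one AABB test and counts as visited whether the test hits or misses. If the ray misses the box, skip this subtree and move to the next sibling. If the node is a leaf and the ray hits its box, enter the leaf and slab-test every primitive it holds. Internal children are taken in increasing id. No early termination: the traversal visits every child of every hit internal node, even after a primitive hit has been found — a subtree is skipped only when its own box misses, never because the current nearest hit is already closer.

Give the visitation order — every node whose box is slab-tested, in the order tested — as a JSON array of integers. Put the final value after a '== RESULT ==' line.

Traverse from the root:
N0 x:[19,59] y:[30,95/2] z:[19,57] -> hit [30,95/2], descend [3, 12, 15, 16]
  N3 x:[19,25] y:[69/2,39] z:[21,43] -> miss, prune
  N12 x:[34,49] y:[30,47] z:[19,41] -> hit [34,41], descend [2, 6, 7, 17]
    N2 x:[44,49] y:[30,63/2] z:[37,39] -> miss, prune
    N6 x:[35,40] y:[40,43] z:[38,41] -> hit [40,40] leaf, test {P5@t=40}
    N7 x:[35,41] y:[32,65/2] z:[32,36] -> miss, prune
    N17 x:[34,43] y:[43,47] z:[19,27] -> miss, prune
  N15 x:[24,41] y:[36,95/2] z:[43,57] -> miss, prune
  N16 x:[45,59] y:[32,41] z:[43,54] -> miss, prune

order=[0, 3, 12, 2, 6, 7, 17, 15, 16]  |boxes|=9  |leaves|=1  hit=P5

== RESULT ==
[0, 3, 12, 2, 6, 7, 17, 15, 16]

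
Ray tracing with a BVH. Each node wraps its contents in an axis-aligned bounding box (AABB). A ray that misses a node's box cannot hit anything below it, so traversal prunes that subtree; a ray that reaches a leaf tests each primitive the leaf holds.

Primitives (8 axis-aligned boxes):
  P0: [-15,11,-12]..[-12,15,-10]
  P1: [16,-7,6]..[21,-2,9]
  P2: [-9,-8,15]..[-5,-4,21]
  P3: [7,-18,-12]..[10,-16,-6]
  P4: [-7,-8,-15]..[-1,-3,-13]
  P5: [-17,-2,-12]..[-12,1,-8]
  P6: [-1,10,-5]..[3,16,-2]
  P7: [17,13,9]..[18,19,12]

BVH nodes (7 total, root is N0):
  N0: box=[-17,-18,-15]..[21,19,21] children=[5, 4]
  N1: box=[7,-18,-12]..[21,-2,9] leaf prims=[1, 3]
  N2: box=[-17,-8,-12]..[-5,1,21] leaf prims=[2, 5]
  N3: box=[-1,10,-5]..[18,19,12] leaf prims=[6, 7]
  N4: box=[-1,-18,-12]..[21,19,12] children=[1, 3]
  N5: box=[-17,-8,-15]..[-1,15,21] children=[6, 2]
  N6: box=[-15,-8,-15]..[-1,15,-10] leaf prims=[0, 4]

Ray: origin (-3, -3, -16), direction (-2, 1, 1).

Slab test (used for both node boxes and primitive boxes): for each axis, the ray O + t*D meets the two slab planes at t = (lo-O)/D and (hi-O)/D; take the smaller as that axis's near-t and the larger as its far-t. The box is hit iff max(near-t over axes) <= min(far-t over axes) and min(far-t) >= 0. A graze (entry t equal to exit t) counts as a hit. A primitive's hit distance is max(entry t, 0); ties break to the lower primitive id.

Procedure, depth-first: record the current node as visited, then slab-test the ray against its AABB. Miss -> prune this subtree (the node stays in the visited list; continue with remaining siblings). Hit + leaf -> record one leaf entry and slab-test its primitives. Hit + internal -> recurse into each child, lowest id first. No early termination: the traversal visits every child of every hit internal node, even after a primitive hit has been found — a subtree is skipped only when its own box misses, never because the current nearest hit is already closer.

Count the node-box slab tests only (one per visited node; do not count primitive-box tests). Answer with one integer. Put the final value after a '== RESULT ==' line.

Traverse from the root:
N0 x:[-12,7] y:[-15,22] z:[1,37] -> hit [1,7], descend [4, 5]
  N4 x:[-12,-1] y:[-15,22] z:[4,28] -> miss, prune
  N5 x:[-1,7] y:[-5,18] z:[1,37] -> hit [1,7], descend [2, 6]
    N2 x:[1,7] y:[-5,4] z:[4,37] -> hit [4,4] leaf, test {P2(miss), P5(miss)}
    N6 x:[-1,6] y:[-5,18] z:[1,6] -> hit [1,6] leaf, test {P0(miss), P4(miss)}

order=[0, 4, 5, 2, 6]  |boxes|=5  |leaves|=2  hit=miss

== RESULT ==
5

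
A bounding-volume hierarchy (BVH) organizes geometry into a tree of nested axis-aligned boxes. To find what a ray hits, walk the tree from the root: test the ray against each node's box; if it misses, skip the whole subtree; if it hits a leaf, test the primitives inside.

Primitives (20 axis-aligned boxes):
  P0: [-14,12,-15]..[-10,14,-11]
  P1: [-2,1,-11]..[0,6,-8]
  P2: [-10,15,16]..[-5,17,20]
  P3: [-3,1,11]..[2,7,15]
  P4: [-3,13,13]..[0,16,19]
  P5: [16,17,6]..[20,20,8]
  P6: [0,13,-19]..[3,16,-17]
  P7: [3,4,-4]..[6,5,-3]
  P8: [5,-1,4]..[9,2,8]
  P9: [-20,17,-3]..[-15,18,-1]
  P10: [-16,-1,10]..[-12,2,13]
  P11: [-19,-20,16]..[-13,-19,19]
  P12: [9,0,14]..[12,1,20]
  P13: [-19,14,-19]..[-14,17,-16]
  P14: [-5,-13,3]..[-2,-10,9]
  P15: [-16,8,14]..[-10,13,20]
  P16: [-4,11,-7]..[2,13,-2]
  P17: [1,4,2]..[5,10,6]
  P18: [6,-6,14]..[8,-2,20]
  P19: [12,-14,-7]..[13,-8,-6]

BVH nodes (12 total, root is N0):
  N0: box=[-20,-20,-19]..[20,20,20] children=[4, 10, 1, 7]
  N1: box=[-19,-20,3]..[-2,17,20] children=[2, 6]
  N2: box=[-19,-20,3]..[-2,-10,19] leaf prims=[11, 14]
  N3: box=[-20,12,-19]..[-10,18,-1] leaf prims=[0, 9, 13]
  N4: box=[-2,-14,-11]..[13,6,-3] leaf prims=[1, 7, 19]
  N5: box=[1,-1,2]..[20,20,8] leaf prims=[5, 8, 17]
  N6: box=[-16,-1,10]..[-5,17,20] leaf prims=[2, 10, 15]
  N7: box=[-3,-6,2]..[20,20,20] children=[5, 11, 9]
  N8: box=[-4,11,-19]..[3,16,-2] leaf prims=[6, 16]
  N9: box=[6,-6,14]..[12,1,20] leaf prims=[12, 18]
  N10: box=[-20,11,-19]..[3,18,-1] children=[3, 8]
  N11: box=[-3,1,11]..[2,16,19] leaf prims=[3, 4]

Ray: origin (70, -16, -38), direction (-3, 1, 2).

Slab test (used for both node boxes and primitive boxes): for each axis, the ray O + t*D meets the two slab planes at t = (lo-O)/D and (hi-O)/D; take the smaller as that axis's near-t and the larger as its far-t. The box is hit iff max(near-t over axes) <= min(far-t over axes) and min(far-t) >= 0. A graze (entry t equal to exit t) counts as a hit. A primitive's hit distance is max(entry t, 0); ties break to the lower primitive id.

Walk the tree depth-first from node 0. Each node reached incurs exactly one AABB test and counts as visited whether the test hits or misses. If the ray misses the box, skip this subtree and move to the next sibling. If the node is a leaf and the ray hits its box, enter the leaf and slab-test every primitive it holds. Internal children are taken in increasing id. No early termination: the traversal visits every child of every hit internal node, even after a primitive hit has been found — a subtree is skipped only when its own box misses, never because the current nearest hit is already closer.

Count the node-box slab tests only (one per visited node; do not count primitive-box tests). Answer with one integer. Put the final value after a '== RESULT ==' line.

Traverse from the root:
N0 x:[50/3,30] y:[-4,36] z:[19/2,29] -> hit [50/3,29], descend [1, 4, 7, 10]
  N1 x:[24,89/3] y:[-4,33] z:[41/2,29] -> hit [24,29], descend [2, 6]
    N2 x:[24,89/3] y:[-4,6] z:[41/2,57/2] -> miss, prune
    N6 x:[25,86/3] y:[15,33] z:[24,29] -> hit [25,86/3] leaf, test {P2(miss), P10(miss), P15@t=80/3}
  N4 x:[19,24] y:[2,22] z:[27/2,35/2] -> miss, prune
  N7 x:[50/3,73/3] y:[10,36] z:[20,29] -> hit [20,73/3], descend [5, 9, 11]
    N5 x:[50/3,23] y:[15,36] z:[20,23] -> hit [20,23] leaf, test {P5(miss), P8(miss), P17@t=65/3}
    N9 x:[58/3,64/3] y:[10,17] z:[26,29] -> miss, prune
    N11 x:[68/3,73/3] y:[17,32] z:[49/2,57/2] -> miss, prune
  N10 x:[67/3,30] y:[27,34] z:[19/2,37/2] -> miss, prune

10 AABB tests over nodes [0, 1, 2, 6, 4, 7, 5, 9, 11, 10]; 2 leaves entered; closest P17.

== RESULT ==
10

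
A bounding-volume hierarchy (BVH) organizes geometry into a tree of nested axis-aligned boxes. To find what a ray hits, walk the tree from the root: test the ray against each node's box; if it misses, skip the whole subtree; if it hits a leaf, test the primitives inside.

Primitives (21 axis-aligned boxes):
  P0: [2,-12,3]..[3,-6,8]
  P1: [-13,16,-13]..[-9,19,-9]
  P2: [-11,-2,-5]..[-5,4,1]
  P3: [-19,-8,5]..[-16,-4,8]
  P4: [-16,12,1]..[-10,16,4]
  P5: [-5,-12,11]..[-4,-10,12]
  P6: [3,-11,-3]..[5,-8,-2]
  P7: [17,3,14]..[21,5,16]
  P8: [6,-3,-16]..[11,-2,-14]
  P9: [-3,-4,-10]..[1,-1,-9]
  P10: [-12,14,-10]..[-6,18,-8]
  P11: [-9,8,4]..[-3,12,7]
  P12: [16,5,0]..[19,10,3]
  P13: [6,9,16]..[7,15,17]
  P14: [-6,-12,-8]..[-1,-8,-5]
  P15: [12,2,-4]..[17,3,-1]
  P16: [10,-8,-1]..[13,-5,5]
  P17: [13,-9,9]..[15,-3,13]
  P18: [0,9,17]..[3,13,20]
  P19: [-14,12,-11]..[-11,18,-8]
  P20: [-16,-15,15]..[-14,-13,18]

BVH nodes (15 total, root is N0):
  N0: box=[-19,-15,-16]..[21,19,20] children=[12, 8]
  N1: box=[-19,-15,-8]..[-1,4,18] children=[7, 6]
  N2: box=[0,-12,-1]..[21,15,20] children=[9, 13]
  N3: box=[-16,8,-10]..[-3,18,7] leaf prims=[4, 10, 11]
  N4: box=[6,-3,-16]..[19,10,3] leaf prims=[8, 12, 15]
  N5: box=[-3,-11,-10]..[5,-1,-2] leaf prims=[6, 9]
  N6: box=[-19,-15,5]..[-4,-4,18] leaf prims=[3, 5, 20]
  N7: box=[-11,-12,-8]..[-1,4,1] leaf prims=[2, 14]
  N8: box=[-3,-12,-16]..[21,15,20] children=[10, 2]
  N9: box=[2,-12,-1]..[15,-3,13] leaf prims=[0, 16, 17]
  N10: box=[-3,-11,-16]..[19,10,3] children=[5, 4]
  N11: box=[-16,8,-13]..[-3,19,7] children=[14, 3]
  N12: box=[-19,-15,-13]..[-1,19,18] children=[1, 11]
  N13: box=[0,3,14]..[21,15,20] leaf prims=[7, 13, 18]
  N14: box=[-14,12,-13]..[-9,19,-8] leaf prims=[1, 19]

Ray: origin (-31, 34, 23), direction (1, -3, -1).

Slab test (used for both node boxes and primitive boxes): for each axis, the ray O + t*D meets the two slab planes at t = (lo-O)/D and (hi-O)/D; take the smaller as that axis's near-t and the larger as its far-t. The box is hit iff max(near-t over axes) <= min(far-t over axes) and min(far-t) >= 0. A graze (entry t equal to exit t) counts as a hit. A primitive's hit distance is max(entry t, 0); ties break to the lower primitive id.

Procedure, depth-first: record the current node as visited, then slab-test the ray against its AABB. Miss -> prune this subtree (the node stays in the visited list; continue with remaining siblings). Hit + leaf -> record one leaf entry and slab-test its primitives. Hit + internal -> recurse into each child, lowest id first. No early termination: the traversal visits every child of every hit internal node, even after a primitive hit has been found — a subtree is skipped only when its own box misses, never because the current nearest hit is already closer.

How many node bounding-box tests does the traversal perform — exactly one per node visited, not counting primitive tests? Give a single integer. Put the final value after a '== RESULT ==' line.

Walk:
N0 x:[12,52] y:[5,49/3] z:[3,39] -> hit [12,49/3], descend [8, 12]
  N8 x:[28,52] y:[19/3,46/3] z:[3,39] -> miss, prune
  N12 x:[12,30] y:[5,49/3] z:[5,36] -> hit [12,49/3], descend [1, 11]
    N1 x:[12,30] y:[10,49/3] z:[5,31] -> hit [12,49/3], descend [6, 7]
      N6 x:[12,27] y:[38/3,49/3] z:[5,18] -> hit [38/3,49/3] leaf, test {P3(miss), P5(miss), P20(miss)}
      N7 x:[20,30] y:[10,46/3] z:[22,31] -> miss, prune
    N11 x:[15,28] y:[5,26/3] z:[16,36] -> miss, prune

Visited [0, 8, 12, 1, 6, 7, 11]. Tests: 7 box, 1 leaf. Nearest: miss.

== RESULT ==
7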